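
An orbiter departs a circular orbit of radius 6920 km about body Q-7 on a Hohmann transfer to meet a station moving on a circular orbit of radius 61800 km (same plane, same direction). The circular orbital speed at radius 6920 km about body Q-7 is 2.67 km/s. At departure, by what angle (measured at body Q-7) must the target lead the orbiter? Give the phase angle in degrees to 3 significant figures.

From the circular-orbit relation v² = μ/r at r = 6920 km: μ = v²r = (2.67)² × 6920 = 49332.0 km³/s².
Semi-major axis of the transfer orbit: a_t = (6920 + 61800)/2 = 34360 km.
The half-period of the transfer ellipse is t = π√(a_t³/μ) = 90088 s.
The target's mean motion on its circular orbit is ω₂ = √(μ/r₂³) = 1.4457×10^-5 rad/s.
Angle swept by the target during transfer: ω₂·t = 1.3024 rad = 74.62°.
The orbiter traverses 180° on the transfer ellipse, so the target must lead by 180° − 74.62° = 105°.

φ = 105°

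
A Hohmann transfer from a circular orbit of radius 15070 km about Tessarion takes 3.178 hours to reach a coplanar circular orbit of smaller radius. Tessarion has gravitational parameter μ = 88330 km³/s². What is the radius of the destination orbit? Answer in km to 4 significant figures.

Transfer time t = 3.178 hours = 11440.8 s, and t = π√(a_t³/μ).
So a_t = (μ t²/π²)^(1/3) = (88330 × (11440.8)² / π²)^(1/3) = 10541.6 km.
Since a_t = (r₁ + r₂)/2, r₂ = 2a_t − r₁ = 2×10541.6 − 15070 = 6013.2 km.

r₂ = 6013 km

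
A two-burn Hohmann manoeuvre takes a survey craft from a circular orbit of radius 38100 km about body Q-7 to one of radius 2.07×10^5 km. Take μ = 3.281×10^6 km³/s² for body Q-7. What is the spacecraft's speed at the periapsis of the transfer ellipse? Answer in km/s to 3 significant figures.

Transfer-ellipse semi-major axis a_t = (r₁ + r₂)/2 = (38100 + 2.070×10^5)/2 = 1.2255×10^5 km.
At periapsis, r = 38100 km.
Vis-viva: v = √[μ(2/r − 1/a_t)] = √[3.281×10^6 × (2/38100 − 1/1.2255×10^5)] = 12.06 km/s.

v = 12.1 km/s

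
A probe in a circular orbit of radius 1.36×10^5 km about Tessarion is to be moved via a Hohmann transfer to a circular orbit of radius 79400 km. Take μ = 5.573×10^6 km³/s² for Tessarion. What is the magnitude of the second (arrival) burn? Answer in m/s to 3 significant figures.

Δv₂ = 1040 m/s

Semi-major axis of the transfer orbit: a_t = (1.360×10^5 + 79400)/2 = 1.077×10^5 km.
On the circular orbit at r = 79400 km, v_c = √(μ/r) = 8.3779 km/s.
Transfer-orbit speed at the same r (vis-viva, a = a_t): v_t = √[μ(2/r − 1/a_t)] = 9.4145 km/s.
Δv₂ = |v_t − v_c| = |9.4145 − 8.3779| = 1.037 km/s.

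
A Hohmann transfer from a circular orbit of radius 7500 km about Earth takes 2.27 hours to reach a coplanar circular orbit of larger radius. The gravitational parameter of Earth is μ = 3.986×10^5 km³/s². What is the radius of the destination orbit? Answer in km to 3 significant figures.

r₂ = 20300 km

Transfer time t = 2.27 hours = 8172 s, and t = π√(a_t³/μ).
So a_t = (μ t²/π²)^(1/3) = (3.986×10^5 × (8172)² / π²)^(1/3) = 13920 km.
Since a_t = (r₁ + r₂)/2, r₂ = 2a_t − r₁ = 2×13920 − 7500 = 20340 km.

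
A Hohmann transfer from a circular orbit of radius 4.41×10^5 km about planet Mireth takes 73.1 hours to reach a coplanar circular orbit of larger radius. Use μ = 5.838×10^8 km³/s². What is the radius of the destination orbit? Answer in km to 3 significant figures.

r₂ = 2.76×10^6 km

Transfer time t = 73.1 hours = 2.6316×10^5 s, and t = π√(a_t³/μ).
So a_t = (μ t²/π²)^(1/3) = (5.838×10^8 × (2.6316×10^5)² / π²)^(1/3) = 1.6001×10^6 km.
Since a_t = (r₁ + r₂)/2, r₂ = 2a_t − r₁ = 2×1.6001×10^6 − 4.410×10^5 = 2.7592×10^6 km.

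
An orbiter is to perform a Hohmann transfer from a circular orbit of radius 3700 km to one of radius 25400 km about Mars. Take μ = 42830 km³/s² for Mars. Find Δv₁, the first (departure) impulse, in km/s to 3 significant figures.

Transfer-ellipse semi-major axis a_t = (r₁ + r₂)/2 = (3700 + 25400)/2 = 14550 km.
Circular speed at r = 3700 km: v_c = √(μ/r) = 3.402 km/s.
Transfer-orbit speed at the same r (vis-viva, a = a_t): v_t = √[μ(2/r − 1/a_t)] = 4.495 km/s.
Δv₁ = |v_t − v_c| = |4.495 − 3.402| = 1.093 km/s.

Δv₁ = 1.09 km/s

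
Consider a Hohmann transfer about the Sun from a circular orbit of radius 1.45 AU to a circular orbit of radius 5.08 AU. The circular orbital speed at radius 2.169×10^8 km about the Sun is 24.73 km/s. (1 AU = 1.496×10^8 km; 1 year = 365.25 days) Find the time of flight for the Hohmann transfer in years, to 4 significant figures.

t = 2.951 years

From the circular-orbit relation v² = μ/r at r = 2.169×10^8 km: μ = v²r = (24.73)² × 2.169×10^8 = 1.32650×10^11 km³/s².
In km: r₁ = 1.45 × 1.496×10^8 = 2.1692×10^8 km; r₂ = 5.08 × 1.496×10^8 = 7.59968×10^8 km.
Semi-major axis of the transfer orbit: a_t = (2.1692×10^8 + 7.59968×10^8)/2 = 4.88444×10^8 km.
Half the transfer-orbit period gives t = π√(a_t³/μ) = 9.3115×10^7 s.
Converting: 9.3115×10^7 s ÷ 3.15576×10^7 s/year (365.25 × 86400) = 2.951 years.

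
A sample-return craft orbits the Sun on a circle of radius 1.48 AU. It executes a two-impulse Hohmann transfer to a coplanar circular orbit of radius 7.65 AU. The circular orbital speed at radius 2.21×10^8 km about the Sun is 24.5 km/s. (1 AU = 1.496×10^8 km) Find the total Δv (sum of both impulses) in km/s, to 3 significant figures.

From the circular-orbit relation v² = μ/r at r = 2.21×10^8 km: μ = v²r = (24.5)² × 2.21×10^8 = 1.32655×10^11 km³/s².
In km: r₁ = 1.48 × 1.496×10^8 = 2.21408×10^8 km; r₂ = 7.65 × 1.496×10^8 = 1.14444×10^9 km.
The Hohmann ellipse has a_t = (r₁ + r₂)/2 = 6.82924×10^8 km.
Circular speed at r₁: v₁ = √(μ/r₁) = √(1.32655×10^11/2.21408×10^8) = 24.4774 km/s.
Transfer-orbit speed at r₁ (vis-viva equation): v_p = √[μ(2/r₁ − 1/a_t)] = 31.6866 km/s.
First burn Δv₁ = |v_p − v₁| = 7.2092 km/s.
Circular speed at r₂: v₂ = √(μ/r₂) = 10.7663 km/s.
Transfer-orbit speed at r₂: v_a = √[μ(2/r₂ − 1/a_t)] = 6.13022 km/s.
Second burn Δv₂ = |v₂ − v_a| = 4.6361 km/s.
Δv = Δv₁ + Δv₂ = 7.2092 + 4.6361 = 11.85 km/s.

Δv = 11.8 km/s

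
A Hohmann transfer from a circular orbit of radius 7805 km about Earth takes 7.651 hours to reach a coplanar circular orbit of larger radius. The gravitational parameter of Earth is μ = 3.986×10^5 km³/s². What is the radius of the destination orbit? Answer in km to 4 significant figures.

Transfer time t = 7.651 hours = 27543.6 s, and t = π√(a_t³/μ).
So a_t = (μ t²/π²)^(1/3) = (3.986×10^5 × (27543.6)² / π²)^(1/3) = 31291 km.
Since a_t = (r₁ + r₂)/2, r₂ = 2a_t − r₁ = 2×31291 − 7805 = 54777 km.

r₂ = 54780 km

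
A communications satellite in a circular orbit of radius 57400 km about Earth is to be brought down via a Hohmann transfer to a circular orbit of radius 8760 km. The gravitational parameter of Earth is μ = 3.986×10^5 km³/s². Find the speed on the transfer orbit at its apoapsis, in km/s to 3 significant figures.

v = 1.36 km/s

Transfer-ellipse semi-major axis a_t = (r₁ + r₂)/2 = (57400 + 8760)/2 = 33080 km.
At apoapsis, r = 57400 km.
From the vis-viva equation, v = √[μ(2/r − 1/a_t)] = 1.356 km/s.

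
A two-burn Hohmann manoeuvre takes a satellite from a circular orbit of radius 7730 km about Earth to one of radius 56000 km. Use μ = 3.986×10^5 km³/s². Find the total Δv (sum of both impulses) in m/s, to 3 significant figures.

The Hohmann ellipse has a_t = (r₁ + r₂)/2 = 31865 km.
At r₁ the circular-orbit speed is v₁ = √(μ/r₁) = 7.181 km/s.
On the transfer ellipse at r₁, vis-viva gives v_p = √[μ(2/r₁ − 1/a_t)] = 9.520 km/s.
First burn Δv₁ = |v_p − v₁| = 2.339 km/s.
At r₂, v₂ = √(μ/r₂) = 2.668 km/s.
Transfer-orbit speed at r₂: v_a = √[μ(2/r₂ − 1/a_t)] = 1.314 km/s.
Second burn Δv₂ = |v₂ − v_a| = 1.354 km/s.
Total Δv = Δv₁ + Δv₂ = 3.693 km/s.

Δv = 3690 m/s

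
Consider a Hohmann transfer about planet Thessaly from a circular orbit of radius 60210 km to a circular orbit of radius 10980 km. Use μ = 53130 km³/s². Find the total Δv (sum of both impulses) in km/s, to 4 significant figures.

The Hohmann ellipse has a_t = (r₁ + r₂)/2 = 35595 km.
At r₁ the circular-orbit speed is v₁ = √(μ/r₁) = 0.93937 km/s.
Transfer-orbit speed at r₁ (vis-viva equation): v_a = √[μ(2/r₁ − 1/a_t)] = 0.52173 km/s.
First burn Δv₁ = |v_a − v₁| = 0.4176 km/s.
At r₂, v₂ = √(μ/r₂) = 2.1997 km/s.
Transfer-orbit speed at r₂: v_p = √[μ(2/r₂ − 1/a_t)] = 2.8609 km/s.
Second burn Δv₂ = |v₂ − v_p| = 0.6612 km/s.
Δv = Δv₁ + Δv₂ = 0.4176 + 0.6612 = 1.079 km/s.

Δv = 1.079 km/s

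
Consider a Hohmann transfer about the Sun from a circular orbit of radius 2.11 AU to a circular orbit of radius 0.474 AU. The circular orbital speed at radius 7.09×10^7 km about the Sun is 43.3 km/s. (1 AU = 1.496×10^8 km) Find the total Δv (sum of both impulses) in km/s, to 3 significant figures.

Δv = 20.1 km/s

From the circular-orbit relation v² = μ/r at r = 7.09×10^7 km: μ = v²r = (43.3)² × 7.09×10^7 = 1.32930×10^11 km³/s².
In km: r₁ = 2.11 × 1.496×10^8 = 3.15656×10^8 km; r₂ = 0.474 × 1.496×10^8 = 7.09104×10^7 km.
Semi-major axis of the transfer orbit: a_t = (3.15656×10^8 + 7.09104×10^7)/2 = 1.932832×10^8 km.
Circular speed at r₁: v₁ = √(μ/r₁) = √(1.32930×10^11/3.15656×10^8) = 20.52126 km/s.
On the transfer ellipse at r₁, v² = μ(2/r − 1/a) gives v_a = √[μ(2/r₁ − 1/a_t)] = 12.42974 km/s.
First burn Δv₁ = |v_a − v₁| = 8.0915 km/s.
Circular speed at r₂: v₂ = √(μ/r₂) = 43.297 km/s.
Transfer-orbit speed at r₂: v_p = √[μ(2/r₂ − 1/a_t)] = 55.331 km/s.
Second burn Δv₂ = |v₂ − v_p| = 12.034 km/s.
Δv = Δv₁ + Δv₂ = 8.0915 + 12.034 = 20.13 km/s.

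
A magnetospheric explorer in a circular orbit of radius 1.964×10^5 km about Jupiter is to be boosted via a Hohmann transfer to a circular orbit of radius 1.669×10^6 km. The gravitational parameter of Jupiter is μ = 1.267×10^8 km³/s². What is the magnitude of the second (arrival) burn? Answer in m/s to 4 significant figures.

Δv₂ = 4715 m/s

Semi-major axis of the transfer orbit: a_t = (1.964×10^5 + 1.669×10^6)/2 = 9.327×10^5 km.
Circular speed at r = 1.669×10^6 km: v_c = √(μ/r) = 8.713 km/s.
Vis-viva on the transfer ellipse at r = 1.669×10^6 km gives v_t = √[μ(2/r − 1/a_t)] = 3.998 km/s.
Δv₂ = |v_t − v_c| = |3.998 − 8.713| = 4.715 km/s.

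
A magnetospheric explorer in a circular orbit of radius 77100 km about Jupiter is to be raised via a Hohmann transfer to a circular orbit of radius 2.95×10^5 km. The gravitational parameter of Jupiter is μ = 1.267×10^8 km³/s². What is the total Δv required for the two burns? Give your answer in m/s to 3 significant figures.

Transfer-ellipse semi-major axis a_t = (r₁ + r₂)/2 = (77100 + 2.950×10^5)/2 = 1.8605×10^5 km.
Circular speed at r₁: v₁ = √(μ/r₁) = √(1.267×10^8/77100) = 40.54 km/s.
Transfer-orbit speed at r₁ (vis-viva equation): v_p = √[μ(2/r₁ − 1/a_t)] = 51.05 km/s.
First burn Δv₁ = |v_p − v₁| = 10.51 km/s.
At r₂, v₂ = √(μ/r₂) = 20.724 km/s.
Transfer-orbit speed at r₂: v_a = √[μ(2/r₂ − 1/a_t)] = 13.341 km/s.
Second burn Δv₂ = |v₂ − v_a| = 7.383 km/s.
Δv = Δv₁ + Δv₂ = 10.51 + 7.383 = 17.89 km/s.

Δv = 17900 m/s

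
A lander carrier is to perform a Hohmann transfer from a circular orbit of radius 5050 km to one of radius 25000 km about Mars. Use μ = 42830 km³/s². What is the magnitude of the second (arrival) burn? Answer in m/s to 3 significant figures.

The Hohmann ellipse has a_t = (r₁ + r₂)/2 = 15025 km.
Circular speed at r = 25000 km: v_c = √(μ/r) = 1.3089 km/s.
Transfer-orbit speed at the same r (vis-viva, a = a_t): v_t = √[μ(2/r − 1/a_t)] = 0.75883 km/s.
Δv₂ = |v_t − v_c| = |0.75883 − 1.3089| = 0.5501 km/s.

Δv₂ = 550 m/s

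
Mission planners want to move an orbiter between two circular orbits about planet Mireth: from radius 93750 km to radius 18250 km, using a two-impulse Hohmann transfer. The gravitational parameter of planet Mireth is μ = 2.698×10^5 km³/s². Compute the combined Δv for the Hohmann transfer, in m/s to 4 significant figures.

Semi-major axis of the transfer orbit: a_t = (93750 + 18250)/2 = 56000 km.
Circular speed at r₁: v₁ = √(μ/r₁) = √(2.698×10^5/93750) = 1.6964 km/s.
On the transfer ellipse at r₁, vis-viva gives v_a = √[μ(2/r₁ − 1/a_t)] = 0.96844 km/s.
First burn Δv₁ = |v_a − v₁| = 0.7280 km/s.
At r₂, v₂ = √(μ/r₂) = 3.845 km/s.
Transfer-orbit speed at r₂: v_p = √[μ(2/r₂ − 1/a_t)] = 4.975 km/s.
Second burn Δv₂ = |v₂ − v_p| = 1.130 km/s.
Δv = Δv₁ + Δv₂ = 0.7280 + 1.130 = 1.858 km/s.

Δv = 1858 m/s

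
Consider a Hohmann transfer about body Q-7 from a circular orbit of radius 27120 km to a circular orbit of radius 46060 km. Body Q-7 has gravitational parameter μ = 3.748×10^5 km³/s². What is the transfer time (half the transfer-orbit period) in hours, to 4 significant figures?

t = 9.977 hours

The Hohmann ellipse has a_t = (r₁ + r₂)/2 = 36590 km.
Transfer time t = π√(a_t³/μ) = π√((36590)³ / 3.748×10^5) = 35916 s.
Converting: 35916 s ÷ 3600 s/hour = 9.977 hours.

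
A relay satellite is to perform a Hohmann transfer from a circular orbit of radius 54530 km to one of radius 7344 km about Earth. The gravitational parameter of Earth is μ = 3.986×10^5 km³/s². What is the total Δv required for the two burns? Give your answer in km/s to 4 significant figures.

Δv = 3.800 km/s

Semi-major axis of the transfer orbit: a_t = (54530 + 7344)/2 = 30937 km.
Circular speed at r₁: v₁ = √(μ/r₁) = √(3.986×10^5/54530) = 2.7037 km/s.
Transfer-orbit speed at r₁ (vis-viva): v_a = √[μ(2/r₁ − 1/a_t)] = 1.3173 km/s.
First burn Δv₁ = |v_a − v₁| = 1.386 km/s.
At r₂, v₂ = √(μ/r₂) = 7.367 km/s.
Transfer-orbit speed at r₂: v_p = √[μ(2/r₂ − 1/a_t)] = 9.781 km/s.
Second burn Δv₂ = |v₂ − v_p| = 2.414 km/s.
Total Δv = Δv₁ + Δv₂ = 3.800 km/s.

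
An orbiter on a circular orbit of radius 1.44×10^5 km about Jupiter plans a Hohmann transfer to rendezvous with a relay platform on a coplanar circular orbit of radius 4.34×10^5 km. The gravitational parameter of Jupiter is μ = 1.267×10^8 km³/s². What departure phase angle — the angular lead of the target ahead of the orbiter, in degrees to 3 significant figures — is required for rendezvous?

Transfer-ellipse semi-major axis a_t = (r₁ + r₂)/2 = (1.440×10^5 + 4.340×10^5)/2 = 2.890×10^5 km.
The half-period of the transfer ellipse is t = π√(a_t³/μ) = 43360 s.
Target angular speed ω₂ = √(μ/r₂³) = 3.937×10^-5 rad/s.
Angle swept by the target during transfer: ω₂·t = 1.7071 rad = 97.81°.
Arrival is 180° from departure on the ellipse, so φ = 180° − 97.81° = 82.2°.

φ = 82.2°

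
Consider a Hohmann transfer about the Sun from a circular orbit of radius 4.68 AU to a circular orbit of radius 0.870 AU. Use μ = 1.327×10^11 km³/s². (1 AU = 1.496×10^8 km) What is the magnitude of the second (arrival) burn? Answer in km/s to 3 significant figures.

Δv₂ = 9.54 km/s

In km: r₁ = 4.68 × 1.496×10^8 = 7.00128×10^8 km; r₂ = 0.870 × 1.496×10^8 = 1.30152×10^8 km.
The Hohmann ellipse has a_t = (r₁ + r₂)/2 = 4.1514×10^8 km.
On the circular orbit at r = 1.30152×10^8 km, v_c = √(μ/r) = 31.931 km/s.
Transfer-orbit speed at the same r (vis-viva, a = a_t): v_t = √[μ(2/r − 1/a_t)] = 41.467 km/s.
Δv₂ = |v_t − v_c| = |41.467 − 31.931| = 9.536 km/s.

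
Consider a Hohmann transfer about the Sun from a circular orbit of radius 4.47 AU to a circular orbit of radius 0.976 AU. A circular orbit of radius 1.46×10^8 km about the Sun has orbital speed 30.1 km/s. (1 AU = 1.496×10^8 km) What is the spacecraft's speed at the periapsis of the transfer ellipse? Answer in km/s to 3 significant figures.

From the circular-orbit relation v² = μ/r at r = 1.46×10^8 km: μ = v²r = (30.1)² × 1.46×10^8 = 1.32277×10^11 km³/s².
In km: r₁ = 4.47 × 1.496×10^8 = 6.68712×10^8 km; r₂ = 0.976 × 1.496×10^8 = 1.460096×10^8 km.
Semi-major axis of the transfer orbit: a_t = (6.68712×10^8 + 1.460096×10^8)/2 = 4.073608×10^8 km.
The periapsis of the transfer ellipse is at r = 1.460096×10^8 km.
Vis-viva: v = √[μ(2/r − 1/a_t)] = √[1.32277×10^11 × (2/1.460096×10^8 − 1/4.073608×10^8)] = 38.56 km/s.

v = 38.6 km/s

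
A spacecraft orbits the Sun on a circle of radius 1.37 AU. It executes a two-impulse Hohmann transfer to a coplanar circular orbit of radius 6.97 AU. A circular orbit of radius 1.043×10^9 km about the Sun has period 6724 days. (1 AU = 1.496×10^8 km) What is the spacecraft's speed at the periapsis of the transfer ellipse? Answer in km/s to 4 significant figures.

v = 32.90 km/s

From Kepler's third law T² = 4π²r³/μ at r = 1.043×10^9 km, T = 6724 days = 6724 × 86400 s = 5.809536×10^8 s: μ = 4π²r³/T² = 1.32718×10^11 km³/s².
In km: r₁ = 1.37 × 1.496×10^8 = 2.04952×10^8 km; r₂ = 6.97 × 1.496×10^8 = 1.042712×10^9 km.
Transfer-ellipse semi-major axis a_t = (r₁ + r₂)/2 = (2.04952×10^8 + 1.042712×10^9)/2 = 6.23832×10^8 km.
At periapsis, r = 2.04952×10^8 km.
Vis-viva: v = √[μ(2/r − 1/a_t)] = √[1.32718×10^11 × (2/2.04952×10^8 − 1/6.23832×10^8)] = 32.90 km/s.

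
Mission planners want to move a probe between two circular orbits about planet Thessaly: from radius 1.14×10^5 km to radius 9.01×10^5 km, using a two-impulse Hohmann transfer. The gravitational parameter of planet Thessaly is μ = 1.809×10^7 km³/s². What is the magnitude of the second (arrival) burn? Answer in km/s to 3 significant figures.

Transfer-ellipse semi-major axis a_t = (r₁ + r₂)/2 = (1.140×10^5 + 9.010×10^5)/2 = 5.075×10^5 km.
Circular speed at r = 9.010×10^5 km: v_c = √(μ/r) = 4.481 km/s.
Transfer-orbit speed at the same r (vis-viva, a = a_t): v_t = √[μ(2/r − 1/a_t)] = 2.124 km/s.
Δv₂ = |v_t − v_c| = |2.124 − 4.481| = 2.357 km/s.

Δv₂ = 2.36 km/s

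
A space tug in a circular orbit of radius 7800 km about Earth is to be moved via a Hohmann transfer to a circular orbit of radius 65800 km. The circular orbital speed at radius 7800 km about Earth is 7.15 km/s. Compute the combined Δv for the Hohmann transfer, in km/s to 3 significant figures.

Δv = 3.74 km/s

From the circular-orbit relation v² = μ/r at r = 7800 km: μ = v²r = (7.15)² × 7800 = 3.98756×10^5 km³/s².
Semi-major axis of the transfer orbit: a_t = (7800 + 65800)/2 = 36800 km.
Circular speed at r₁: v₁ = √(μ/r₁) = √(3.98756×10^5/7800) = 7.150 km/s.
On the transfer ellipse at r₁, vis-viva gives v_p = √[μ(2/r₁ − 1/a_t)] = 9.561 km/s.
First burn Δv₁ = |v_p − v₁| = 2.411 km/s.
Circular speed at r₂: v₂ = √(μ/r₂) = 2.4617 km/s.
Transfer-orbit speed at r₂: v_a = √[μ(2/r₂ − 1/a_t)] = 1.1333 km/s.
Second burn Δv₂ = |v₂ − v_a| = 1.328 km/s.
Total Δv = Δv₁ + Δv₂ = 3.739 km/s.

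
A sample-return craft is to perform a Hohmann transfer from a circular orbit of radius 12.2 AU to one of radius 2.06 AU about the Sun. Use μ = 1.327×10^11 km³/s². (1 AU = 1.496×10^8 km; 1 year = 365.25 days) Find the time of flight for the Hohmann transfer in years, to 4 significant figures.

t = 9.520 years

In km: r₁ = 12.2 × 1.496×10^8 = 1.82512×10^9 km; r₂ = 2.06 × 1.496×10^8 = 3.08176×10^8 km.
Transfer-ellipse semi-major axis a_t = (r₁ + r₂)/2 = (1.82512×10^9 + 3.08176×10^8)/2 = 1.066648×10^9 km.
Half the transfer-orbit period gives t = π√(a_t³/μ) = 3.0043×10^8 s.
Converting: 3.0043×10^8 s ÷ 3.15576×10^7 s/year (365.25 × 86400) = 9.520 years.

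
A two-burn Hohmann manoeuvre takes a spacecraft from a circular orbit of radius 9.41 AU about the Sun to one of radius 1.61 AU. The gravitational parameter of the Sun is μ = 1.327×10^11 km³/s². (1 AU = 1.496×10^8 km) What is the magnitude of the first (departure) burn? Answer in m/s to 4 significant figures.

In km: r₁ = 9.41 × 1.496×10^8 = 1.407736×10^9 km; r₂ = 1.61 × 1.496×10^8 = 2.40856×10^8 km.
The Hohmann ellipse has a_t = (r₁ + r₂)/2 = 8.24296×10^8 km.
Circular speed at r = 1.407736×10^9 km: v_c = √(μ/r) = 9.709 km/s.
Vis-viva on the transfer ellipse at r = 1.407736×10^9 km gives v_t = √[μ(2/r − 1/a_t)] = 5.248 km/s.
Δv₁ = |v_t − v_c| = |5.248 − 9.709| = 4.461 km/s.

Δv₁ = 4461 m/s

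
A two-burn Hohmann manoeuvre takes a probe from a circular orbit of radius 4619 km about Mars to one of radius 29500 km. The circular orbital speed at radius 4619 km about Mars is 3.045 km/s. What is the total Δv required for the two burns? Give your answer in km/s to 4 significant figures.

Δv = 1.537 km/s

From the circular-orbit relation v² = μ/r at r = 4619 km: μ = v²r = (3.045)² × 4619 = 42827.5 km³/s².
Transfer-ellipse semi-major axis a_t = (r₁ + r₂)/2 = (4619 + 29500)/2 = 17059.5 km.
Circular speed at r₁: v₁ = √(μ/r₁) = √(42827.5/4619) = 3.0450 km/s.
Transfer-orbit speed at r₁ (vis-viva equation): v_p = √[μ(2/r₁ − 1/a_t)] = 4.0042 km/s.
First burn Δv₁ = |v_p − v₁| = 0.9592 km/s.
Circular speed at r₂: v₂ = √(μ/r₂) = 1.2049 km/s.
Transfer-orbit speed at r₂: v_a = √[μ(2/r₂ − 1/a_t)] = 0.62696 km/s.
Second burn Δv₂ = |v₂ − v_a| = 0.5779 km/s.
Δv = Δv₁ + Δv₂ = 0.9592 + 0.5779 = 1.537 km/s.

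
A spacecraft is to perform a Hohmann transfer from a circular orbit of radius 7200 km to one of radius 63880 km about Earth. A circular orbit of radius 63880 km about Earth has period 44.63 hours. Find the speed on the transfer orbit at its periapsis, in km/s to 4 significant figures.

v = 9.976 km/s

From Kepler's third law T² = 4π²r³/μ at r = 63880 km, T = 44.63 hours = 44.63 × 3600 s = 1.60668×10^5 s: μ = 4π²r³/T² = 3.98654×10^5 km³/s².
The Hohmann ellipse has a_t = (r₁ + r₂)/2 = 35540 km.
The periapsis of the transfer ellipse is at r = 7200 km.
Vis-viva: v = √[μ(2/r − 1/a_t)] = √[3.98654×10^5 × (2/7200 − 1/35540)] = 9.976 km/s.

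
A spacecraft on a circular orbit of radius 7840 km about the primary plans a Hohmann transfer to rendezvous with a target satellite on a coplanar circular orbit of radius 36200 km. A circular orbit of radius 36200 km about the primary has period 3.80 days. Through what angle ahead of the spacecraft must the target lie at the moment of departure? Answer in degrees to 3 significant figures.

φ = 94.6°

From Kepler's third law T² = 4π²r³/μ at r = 36200 km, T = 3.80 days = 3.80 × 86400 s = 3.2832×10^5 s: μ = 4π²r³/T² = 17373.6 km³/s².
Semi-major axis of the transfer orbit: a_t = (7840 + 36200)/2 = 22020 km.
Transfer time t = π√(a_t³/μ) = 77880.81 s.
The target's mean motion on its circular orbit is ω₂ = √(μ/r₂³) = 1.913738×10^-5 rad/s.
Angle swept by the target during transfer: ω₂·t = 1.49043 rad = 85.40°.
Arrival is 180° from departure on the ellipse, so φ = 180° − 85.40° = 94.6°.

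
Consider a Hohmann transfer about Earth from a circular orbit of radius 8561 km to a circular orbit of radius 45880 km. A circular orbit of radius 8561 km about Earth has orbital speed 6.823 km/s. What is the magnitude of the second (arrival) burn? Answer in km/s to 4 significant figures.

Δv₂ = 1.294 km/s

From the circular-orbit relation v² = μ/r at r = 8561 km: μ = v²r = (6.823)² × 8561 = 3.98543×10^5 km³/s².
The Hohmann ellipse has a_t = (r₁ + r₂)/2 = 27220.5 km.
Circular speed at r = 45880 km: v_c = √(μ/r) = 2.947 km/s.
Vis-viva on the transfer ellipse at r = 45880 km gives v_t = √[μ(2/r − 1/a_t)] = 1.653 km/s.
Δv₂ = |v_t − v_c| = |1.653 − 2.947| = 1.294 km/s.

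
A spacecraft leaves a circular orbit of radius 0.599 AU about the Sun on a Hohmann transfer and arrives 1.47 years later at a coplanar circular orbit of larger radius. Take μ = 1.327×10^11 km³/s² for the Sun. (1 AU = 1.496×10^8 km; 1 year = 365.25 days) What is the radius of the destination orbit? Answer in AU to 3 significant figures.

In km: r₁ = 0.599 × 1.496×10^8 = 8.96104×10^7 km.
Transfer time t = 1.47 years × 365.25 × 86400 s = 4.6389672×10^7 s, and t = π√(a_t³/μ).
So a_t = (μ t²/π²)^(1/3) = (1.327×10^11 × (4.6389672×10^7)² / π²)^(1/3) = 3.0700×10^8 km.
Since a_t = (r₁ + r₂)/2, r₂ = 2a_t − r₁ = 2×3.0700×10^8 − 8.96104×10^7 = 5.243896×10^8 km.
In AU: r₂ = 5.243896×10^8 / 1.496×10^8 = 3.51 AU.

r₂ = 3.51 AU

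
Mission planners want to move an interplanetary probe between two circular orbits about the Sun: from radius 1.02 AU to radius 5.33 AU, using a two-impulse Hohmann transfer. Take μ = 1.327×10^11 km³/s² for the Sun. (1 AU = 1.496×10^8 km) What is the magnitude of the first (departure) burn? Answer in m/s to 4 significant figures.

In km: r₁ = 1.02 × 1.496×10^8 = 1.52592×10^8 km; r₂ = 5.33 × 1.496×10^8 = 7.97368×10^8 km.
The Hohmann ellipse has a_t = (r₁ + r₂)/2 = 4.7498×10^8 km.
On the circular orbit at r = 1.52592×10^8 km, v_c = √(μ/r) = 29.490 km/s.
Vis-viva on the transfer ellipse at r = 1.52592×10^8 km gives v_t = √[μ(2/r − 1/a_t)] = 38.209 km/s.
Δv₁ = |v_t − v_c| = |38.209 − 29.490| = 8.719 km/s.

Δv₁ = 8719 m/s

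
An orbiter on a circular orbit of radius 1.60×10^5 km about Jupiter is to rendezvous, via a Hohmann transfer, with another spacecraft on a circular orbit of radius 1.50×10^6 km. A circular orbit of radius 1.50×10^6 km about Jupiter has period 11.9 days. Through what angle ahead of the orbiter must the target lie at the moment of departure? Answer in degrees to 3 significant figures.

From Kepler's third law T² = 4π²r³/μ at r = 1.50×10^6 km, T = 11.9 days = 11.9 × 86400 s = 1.02816×10^6 s: μ = 4π²r³/T² = 1.26041×10^8 km³/s².
The Hohmann ellipse has a_t = (r₁ + r₂)/2 = 8.300×10^5 km.
Transfer time t = π√(a_t³/μ) = 2.116×10^5 s.
The target's mean motion on its circular orbit is ω₂ = √(μ/r₂³) = 6.111×10^-6 rad/s.
Angle swept by the target during transfer: ω₂·t = 1.2931 rad = 74.09°.
Arrival is 180° from departure on the ellipse, so φ = 180° − 74.09° = 106°.

φ = 106°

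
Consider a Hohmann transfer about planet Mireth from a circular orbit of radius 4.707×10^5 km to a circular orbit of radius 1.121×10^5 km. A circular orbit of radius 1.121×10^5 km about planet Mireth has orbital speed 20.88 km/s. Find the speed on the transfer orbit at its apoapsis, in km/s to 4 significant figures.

From the circular-orbit relation v² = μ/r at r = 1.121×10^5 km: μ = v²r = (20.88)² × 1.121×10^5 = 4.88727×10^7 km³/s².
Transfer-ellipse semi-major axis a_t = (r₁ + r₂)/2 = (4.707×10^5 + 1.121×10^5)/2 = 2.914×10^5 km.
The apoapsis of the transfer ellipse is at r = 4.707×10^5 km.
From the vis-viva equation, v = √[μ(2/r − 1/a_t)] = 6.320 km/s.

v = 6.320 km/s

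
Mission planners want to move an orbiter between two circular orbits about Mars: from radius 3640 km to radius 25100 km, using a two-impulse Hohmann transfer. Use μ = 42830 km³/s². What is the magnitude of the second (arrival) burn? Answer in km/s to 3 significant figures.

The Hohmann ellipse has a_t = (r₁ + r₂)/2 = 14370 km.
On the circular orbit at r = 25100 km, v_c = √(μ/r) = 1.30628 km/s.
Vis-viva on the transfer ellipse at r = 25100 km gives v_t = √[μ(2/r − 1/a_t)] = 0.657445 km/s.
Δv₂ = |v_t − v_c| = |0.657445 − 1.30628| = 0.6488 km/s.

Δv₂ = 0.649 km/s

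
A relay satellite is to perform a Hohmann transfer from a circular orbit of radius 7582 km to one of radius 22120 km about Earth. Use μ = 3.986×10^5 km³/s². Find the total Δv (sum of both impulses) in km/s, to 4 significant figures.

Δv = 2.810 km/s

Semi-major axis of the transfer orbit: a_t = (7582 + 22120)/2 = 14851 km.
At r₁ the circular-orbit speed is v₁ = √(μ/r₁) = 7.251 km/s.
Transfer-orbit speed at r₁ (vis-viva): v_p = √[μ(2/r₁ − 1/a_t)] = 8.849 km/s.
First burn Δv₁ = |v_p − v₁| = 1.598 km/s.
Circular speed at r₂: v₂ = √(μ/r₂) = 4.245 km/s.
Transfer-orbit speed at r₂: v_a = √[μ(2/r₂ − 1/a_t)] = 3.033 km/s.
Second burn Δv₂ = |v₂ − v_a| = 1.212 km/s.
Total Δv = Δv₁ + Δv₂ = 2.810 km/s.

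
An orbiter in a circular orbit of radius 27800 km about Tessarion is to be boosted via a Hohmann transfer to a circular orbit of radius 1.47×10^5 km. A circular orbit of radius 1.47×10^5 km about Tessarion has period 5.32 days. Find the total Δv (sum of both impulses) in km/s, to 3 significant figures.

From Kepler's third law T² = 4π²r³/μ at r = 1.47×10^5 km, T = 5.32 days = 5.32 × 86400 s = 4.59648×10^5 s: μ = 4π²r³/T² = 5.93555×10^5 km³/s².
The Hohmann ellipse has a_t = (r₁ + r₂)/2 = 87400 km.
Circular speed at r₁: v₁ = √(μ/r₁) = √(5.93555×10^5/27800) = 4.621 km/s.
Transfer-orbit speed at r₁ (vis-viva equation): v_p = √[μ(2/r₁ − 1/a_t)] = 5.993 km/s.
First burn Δv₁ = |v_p − v₁| = 1.372 km/s.
Circular speed at r₂: v₂ = √(μ/r₂) = 2.0094 km/s.
Transfer-orbit speed at r₂: v_a = √[μ(2/r₂ − 1/a_t)] = 1.1333 km/s.
Second burn Δv₂ = |v₂ − v_a| = 0.8761 km/s.
Total Δv = Δv₁ + Δv₂ = 2.248 km/s.

Δv = 2.25 km/s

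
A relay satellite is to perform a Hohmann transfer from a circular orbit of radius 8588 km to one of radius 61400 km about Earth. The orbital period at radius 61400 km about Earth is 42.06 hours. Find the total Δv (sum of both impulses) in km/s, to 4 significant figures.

From Kepler's third law T² = 4π²r³/μ at r = 61400 km, T = 42.06 hours = 42.06 × 3600 s = 1.51416×10^5 s: μ = 4π²r³/T² = 3.98585×10^5 km³/s².
The Hohmann ellipse has a_t = (r₁ + r₂)/2 = 34994 km.
At r₁ the circular-orbit speed is v₁ = √(μ/r₁) = 6.813 km/s.
Transfer-orbit speed at r₁ (vis-viva): v_p = √[μ(2/r₁ − 1/a_t)] = 9.024 km/s.
First burn Δv₁ = |v_p − v₁| = 2.211 km/s.
Circular speed at r₂: v₂ = √(μ/r₂) = 2.548 km/s.
Transfer-orbit speed at r₂: v_a = √[μ(2/r₂ − 1/a_t)] = 1.262 km/s.
Second burn Δv₂ = |v₂ − v_a| = 1.286 km/s.
Total Δv = Δv₁ + Δv₂ = 3.497 km/s.

Δv = 3.497 km/s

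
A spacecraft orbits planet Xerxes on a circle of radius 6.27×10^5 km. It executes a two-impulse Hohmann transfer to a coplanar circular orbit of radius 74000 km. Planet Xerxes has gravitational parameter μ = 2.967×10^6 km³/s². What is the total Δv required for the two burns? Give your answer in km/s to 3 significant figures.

Transfer-ellipse semi-major axis a_t = (r₁ + r₂)/2 = (6.270×10^5 + 74000)/2 = 3.505×10^5 km.
Circular speed at r₁: v₁ = √(μ/r₁) = √(2.967×10^6/6.270×10^5) = 2.1753 km/s.
On the transfer ellipse at r₁, v² = μ(2/r − 1/a) gives v_a = √[μ(2/r₁ − 1/a_t)] = 0.99953 km/s.
First burn Δv₁ = |v_a − v₁| = 1.176 km/s.
Circular speed at r₂: v₂ = √(μ/r₂) = 6.332 km/s.
Transfer-orbit speed at r₂: v_p = √[μ(2/r₂ − 1/a_t)] = 8.469 km/s.
Second burn Δv₂ = |v₂ − v_p| = 2.137 km/s.
Total Δv = Δv₁ + Δv₂ = 3.313 km/s.

Δv = 3.31 km/s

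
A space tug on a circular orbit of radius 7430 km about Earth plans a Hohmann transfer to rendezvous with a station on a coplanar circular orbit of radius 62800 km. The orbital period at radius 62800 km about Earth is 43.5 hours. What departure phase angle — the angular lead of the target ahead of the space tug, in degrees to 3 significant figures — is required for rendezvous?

φ = 105°

From Kepler's third law T² = 4π²r³/μ at r = 62800 km, T = 43.5 hours = 43.5 × 3600 s = 1.566×10^5 s: μ = 4π²r³/T² = 3.98708×10^5 km³/s².
Transfer-ellipse semi-major axis a_t = (r₁ + r₂)/2 = (7430 + 62800)/2 = 35115 km.
Transfer time t = π√(a_t³/μ) = 32739 s.
The target's mean motion on its circular orbit is ω₂ = √(μ/r₂³) = 4.0123×10^-5 rad/s.
Angle swept by the target during transfer: ω₂·t = 1.3136 rad = 75.26°.
Arrival is 180° from departure on the ellipse, so φ = 180° − 75.26° = 105°.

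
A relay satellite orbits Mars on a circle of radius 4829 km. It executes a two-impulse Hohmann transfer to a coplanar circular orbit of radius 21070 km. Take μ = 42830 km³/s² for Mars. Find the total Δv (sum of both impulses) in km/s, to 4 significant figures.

The Hohmann ellipse has a_t = (r₁ + r₂)/2 = 12949.5 km.
At r₁ the circular-orbit speed is v₁ = √(μ/r₁) = 2.9781 km/s.
On the transfer ellipse at r₁, vis-viva gives v_p = √[μ(2/r₁ − 1/a_t)] = 3.7988 km/s.
First burn Δv₁ = |v_p − v₁| = 0.8207 km/s.
At r₂, v₂ = √(μ/r₂) = 1.42574 km/s.
Transfer-orbit speed at r₂: v_a = √[μ(2/r₂ − 1/a_t)] = 0.870651 km/s.
Second burn Δv₂ = |v₂ − v_a| = 0.5551 km/s.
Total Δv = Δv₁ + Δv₂ = 1.376 km/s.

Δv = 1.376 km/s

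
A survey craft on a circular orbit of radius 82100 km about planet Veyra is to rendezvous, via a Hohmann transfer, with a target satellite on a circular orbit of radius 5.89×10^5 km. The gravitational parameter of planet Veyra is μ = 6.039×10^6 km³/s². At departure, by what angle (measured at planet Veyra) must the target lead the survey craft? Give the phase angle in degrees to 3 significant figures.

φ = 103°

Semi-major axis of the transfer orbit: a_t = (82100 + 5.890×10^5)/2 = 3.3555×10^5 km.
Transfer time t = π√(a_t³/μ) = 2.4849×10^5 s.
The target's mean motion on its circular orbit is ω₂ = √(μ/r₂³) = 5.4364×10^-6 rad/s.
Angle swept by the target during transfer: ω₂·t = 1.3509 rad = 77.40°.
Arrival is 180° from departure on the ellipse, so φ = 180° − 77.40° = 103°.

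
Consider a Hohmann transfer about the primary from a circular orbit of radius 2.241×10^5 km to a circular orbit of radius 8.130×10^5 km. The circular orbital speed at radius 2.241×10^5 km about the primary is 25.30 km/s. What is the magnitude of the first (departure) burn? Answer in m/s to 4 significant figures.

From the circular-orbit relation v² = μ/r at r = 2.241×10^5 km: μ = v²r = (25.30)² × 2.241×10^5 = 1.43444×10^8 km³/s².
The Hohmann ellipse has a_t = (r₁ + r₂)/2 = 5.1855×10^5 km.
On the circular orbit at r = 2.241×10^5 km, v_c = √(μ/r) = 25.300 km/s.
Vis-viva on the transfer ellipse at r = 2.241×10^5 km gives v_t = √[μ(2/r − 1/a_t)] = 31.679 km/s.
Δv₁ = |v_t − v_c| = |31.679 − 25.300| = 6.379 km/s.

Δv₁ = 6379 m/s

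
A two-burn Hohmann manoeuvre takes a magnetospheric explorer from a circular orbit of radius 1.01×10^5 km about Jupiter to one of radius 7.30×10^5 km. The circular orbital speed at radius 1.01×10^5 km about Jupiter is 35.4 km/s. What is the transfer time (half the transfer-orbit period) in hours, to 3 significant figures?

From the circular-orbit relation v² = μ/r at r = 1.01×10^5 km: μ = v²r = (35.4)² × 1.01×10^5 = 1.26569×10^8 km³/s².
The Hohmann ellipse has a_t = (r₁ + r₂)/2 = 4.155×10^5 km.
Transfer time t = π√(a_t³/μ) = π√((4.155×10^5)³ / 1.26569×10^8) = 74790 s.
Converting: 74790 s ÷ 3600 s/hour = 20.8 hours.

t = 20.8 hours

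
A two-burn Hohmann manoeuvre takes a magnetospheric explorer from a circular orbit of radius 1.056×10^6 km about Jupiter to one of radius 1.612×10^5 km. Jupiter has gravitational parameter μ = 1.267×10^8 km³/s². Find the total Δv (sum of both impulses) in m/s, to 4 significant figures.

Δv = 14210 m/s

The Hohmann ellipse has a_t = (r₁ + r₂)/2 = 6.086×10^5 km.
At r₁ the circular-orbit speed is v₁ = √(μ/r₁) = 10.9536 km/s.
On the transfer ellipse at r₁, v² = μ(2/r − 1/a) gives v_a = √[μ(2/r₁ − 1/a_t)] = 5.63732 km/s.
First burn Δv₁ = |v_a − v₁| = 5.316 km/s.
At r₂, v₂ = √(μ/r₂) = 28.035 km/s.
Transfer-orbit speed at r₂: v_p = √[μ(2/r₂ − 1/a_t)] = 36.929 km/s.
Second burn Δv₂ = |v₂ − v_p| = 8.894 km/s.
Δv = Δv₁ + Δv₂ = 5.316 + 8.894 = 14.21 km/s.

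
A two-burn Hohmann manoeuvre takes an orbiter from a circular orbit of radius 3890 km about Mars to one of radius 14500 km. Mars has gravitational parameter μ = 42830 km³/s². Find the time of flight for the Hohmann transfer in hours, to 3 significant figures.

Transfer-ellipse semi-major axis a_t = (r₁ + r₂)/2 = (3890 + 14500)/2 = 9195 km.
By Kepler's third law the transfer-orbit period is T = 2π√(a_t³/μ), so t = T/2 = 13380 s.
Converting: 13380 s ÷ 3600 s/hour = 3.72 hours.

t = 3.72 hours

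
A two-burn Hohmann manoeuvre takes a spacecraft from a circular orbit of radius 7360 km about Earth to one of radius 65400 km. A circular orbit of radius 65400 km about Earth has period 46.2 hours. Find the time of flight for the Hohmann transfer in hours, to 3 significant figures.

t = 9.58 hours

From Kepler's third law T² = 4π²r³/μ at r = 65400 km, T = 46.2 hours = 46.2 × 3600 s = 1.6632×10^5 s: μ = 4π²r³/T² = 3.99212×10^5 km³/s².
The Hohmann ellipse has a_t = (r₁ + r₂)/2 = 36380 km.
Transfer time t = π√(a_t³/μ) = π√((36380)³ / 3.99212×10^5) = 34500 s.
Converting: 34500 s ÷ 3600 s/hour = 9.58 hours.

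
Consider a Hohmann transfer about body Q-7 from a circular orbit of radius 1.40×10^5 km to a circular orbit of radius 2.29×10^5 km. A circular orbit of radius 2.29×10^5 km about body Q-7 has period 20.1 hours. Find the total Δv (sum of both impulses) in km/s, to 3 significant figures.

From Kepler's third law T² = 4π²r³/μ at r = 2.29×10^5 km, T = 20.1 hours = 20.1 × 3600 s = 72360 s: μ = 4π²r³/T² = 9.05460×10^7 km³/s².
Semi-major axis of the transfer orbit: a_t = (1.400×10^5 + 2.290×10^5)/2 = 1.845×10^5 km.
At r₁ the circular-orbit speed is v₁ = √(μ/r₁) = 25.4314 km/s.
On the transfer ellipse at r₁, vis-viva gives v_p = √[μ(2/r₁ − 1/a_t)] = 28.3328 km/s.
First burn Δv₁ = |v_p − v₁| = 2.9014 km/s.
At r₂, v₂ = √(μ/r₂) = 19.8846 km/s.
Transfer-orbit speed at r₂: v_a = √[μ(2/r₂ − 1/a_t)] = 17.3214 km/s.
Second burn Δv₂ = |v₂ − v_a| = 2.5632 km/s.
Δv = Δv₁ + Δv₂ = 2.9014 + 2.5632 = 5.465 km/s.

Δv = 5.46 km/s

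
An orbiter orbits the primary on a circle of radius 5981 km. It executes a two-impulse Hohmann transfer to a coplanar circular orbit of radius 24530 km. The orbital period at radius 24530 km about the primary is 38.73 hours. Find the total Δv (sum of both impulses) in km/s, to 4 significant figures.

From Kepler's third law T² = 4π²r³/μ at r = 24530 km, T = 38.73 hours = 38.73 × 3600 s = 1.39428×10^5 s: μ = 4π²r³/T² = 29974.5 km³/s².
Transfer-ellipse semi-major axis a_t = (r₁ + r₂)/2 = (5981 + 24530)/2 = 15255.5 km.
Circular speed at r₁: v₁ = √(μ/r₁) = √(29974.5/5981) = 2.23867 km/s.
Transfer-orbit speed at r₁ (v² = μ(2/r − 1/a)): v_p = √[μ(2/r₁ − 1/a_t)] = 2.83873 km/s.
First burn Δv₁ = |v_p − v₁| = 0.6001 km/s.
At r₂, v₂ = √(μ/r₂) = 1.10542 km/s.
Transfer-orbit speed at r₂: v_a = √[μ(2/r₂ − 1/a_t)] = 0.692151 km/s.
Second burn Δv₂ = |v₂ − v_a| = 0.4133 km/s.
Δv = Δv₁ + Δv₂ = 0.6001 + 0.4133 = 1.013 km/s.

Δv = 1.013 km/s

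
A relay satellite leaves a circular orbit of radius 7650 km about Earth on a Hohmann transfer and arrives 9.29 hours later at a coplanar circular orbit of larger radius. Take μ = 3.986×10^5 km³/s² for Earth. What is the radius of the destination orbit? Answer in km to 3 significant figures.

Transfer time t = 9.29 hours = 33444 s, and t = π√(a_t³/μ).
So a_t = (μ t²/π²)^(1/3) = (3.986×10^5 × (33444)² / π²)^(1/3) = 35614 km.
Since a_t = (r₁ + r₂)/2, r₂ = 2a_t − r₁ = 2×35614 − 7650 = 63578 km.

r₂ = 63600 km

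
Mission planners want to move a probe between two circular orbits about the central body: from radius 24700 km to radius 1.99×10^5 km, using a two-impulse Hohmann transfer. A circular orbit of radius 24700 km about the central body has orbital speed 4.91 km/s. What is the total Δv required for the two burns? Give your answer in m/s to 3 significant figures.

Δv = 2560 m/s

From the circular-orbit relation v² = μ/r at r = 24700 km: μ = v²r = (4.91)² × 24700 = 5.95470×10^5 km³/s².
The Hohmann ellipse has a_t = (r₁ + r₂)/2 = 1.1185×10^5 km.
At r₁ the circular-orbit speed is v₁ = √(μ/r₁) = 4.910 km/s.
Transfer-orbit speed at r₁ (v² = μ(2/r − 1/a)): v_p = √[μ(2/r₁ − 1/a_t)] = 6.549 km/s.
First burn Δv₁ = |v_p − v₁| = 1.639 km/s.
At r₂, v₂ = √(μ/r₂) = 1.7298 km/s.
Transfer-orbit speed at r₂: v_a = √[μ(2/r₂ − 1/a_t)] = 0.81289 km/s.
Second burn Δv₂ = |v₂ − v_a| = 0.9169 km/s.
Total Δv = Δv₁ + Δv₂ = 2.556 km/s.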